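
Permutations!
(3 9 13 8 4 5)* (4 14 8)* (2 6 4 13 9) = (2 6 4 5 3)(8 14) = [0, 1, 6, 2, 5, 3, 4, 7, 14, 9, 10, 11, 12, 13, 8]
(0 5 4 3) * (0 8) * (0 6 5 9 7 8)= (0 9 7 8 6 5 4 3)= [9, 1, 2, 0, 3, 4, 5, 8, 6, 7]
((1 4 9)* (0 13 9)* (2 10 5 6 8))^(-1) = (0 4 1 9 13)(2 8 6 5 10)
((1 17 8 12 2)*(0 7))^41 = ((0 7)(1 17 8 12 2))^41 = (0 7)(1 17 8 12 2)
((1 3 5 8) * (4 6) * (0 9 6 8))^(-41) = (0 5 3 1 8 4 6 9)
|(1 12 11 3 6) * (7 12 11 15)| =12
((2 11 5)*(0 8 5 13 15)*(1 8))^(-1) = (0 15 13 11 2 5 8 1)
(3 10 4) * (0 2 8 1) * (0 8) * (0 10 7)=(0 2 10 4 3 7)(1 8)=[2, 8, 10, 7, 3, 5, 6, 0, 1, 9, 4]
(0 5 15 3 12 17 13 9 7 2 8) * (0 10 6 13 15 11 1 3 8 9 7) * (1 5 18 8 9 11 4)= [18, 3, 11, 12, 1, 4, 13, 2, 10, 0, 6, 5, 17, 7, 14, 9, 16, 15, 8]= (0 18 8 10 6 13 7 2 11 5 4 1 3 12 17 15 9)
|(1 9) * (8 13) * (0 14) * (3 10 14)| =4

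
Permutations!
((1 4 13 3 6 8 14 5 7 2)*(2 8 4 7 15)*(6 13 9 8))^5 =((1 7 6 4 9 8 14 5 15 2)(3 13))^5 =(1 8)(2 9)(3 13)(4 15)(5 6)(7 14)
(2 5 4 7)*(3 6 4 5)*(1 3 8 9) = (1 3 6 4 7 2 8 9) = [0, 3, 8, 6, 7, 5, 4, 2, 9, 1]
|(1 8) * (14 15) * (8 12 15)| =|(1 12 15 14 8)| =5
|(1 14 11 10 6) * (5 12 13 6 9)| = 9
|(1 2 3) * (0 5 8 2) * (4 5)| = 7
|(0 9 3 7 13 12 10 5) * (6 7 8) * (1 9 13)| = |(0 13 12 10 5)(1 9 3 8 6 7)| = 30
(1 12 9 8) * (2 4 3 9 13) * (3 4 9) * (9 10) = (1 12 13 2 10 9 8) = [0, 12, 10, 3, 4, 5, 6, 7, 1, 8, 9, 11, 13, 2]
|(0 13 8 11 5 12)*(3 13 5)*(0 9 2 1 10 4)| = |(0 5 12 9 2 1 10 4)(3 13 8 11)| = 8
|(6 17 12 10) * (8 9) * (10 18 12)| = |(6 17 10)(8 9)(12 18)| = 6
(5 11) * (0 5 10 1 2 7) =(0 5 11 10 1 2 7) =[5, 2, 7, 3, 4, 11, 6, 0, 8, 9, 1, 10]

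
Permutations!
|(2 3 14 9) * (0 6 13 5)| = |(0 6 13 5)(2 3 14 9)| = 4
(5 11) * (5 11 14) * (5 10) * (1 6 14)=[0, 6, 2, 3, 4, 1, 14, 7, 8, 9, 5, 11, 12, 13, 10]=(1 6 14 10 5)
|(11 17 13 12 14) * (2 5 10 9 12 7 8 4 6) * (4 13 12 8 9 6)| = |(2 5 10 6)(7 9 8 13)(11 17 12 14)| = 4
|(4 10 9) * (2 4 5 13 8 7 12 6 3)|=|(2 4 10 9 5 13 8 7 12 6 3)|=11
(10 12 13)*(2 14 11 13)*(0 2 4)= [2, 1, 14, 3, 0, 5, 6, 7, 8, 9, 12, 13, 4, 10, 11]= (0 2 14 11 13 10 12 4)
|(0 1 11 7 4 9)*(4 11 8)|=|(0 1 8 4 9)(7 11)|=10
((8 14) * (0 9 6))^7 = ((0 9 6)(8 14))^7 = (0 9 6)(8 14)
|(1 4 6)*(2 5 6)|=|(1 4 2 5 6)|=5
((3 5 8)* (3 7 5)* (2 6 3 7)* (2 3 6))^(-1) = ((3 7 5 8))^(-1) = (3 8 5 7)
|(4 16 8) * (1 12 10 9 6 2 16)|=9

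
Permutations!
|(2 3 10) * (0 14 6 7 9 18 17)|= |(0 14 6 7 9 18 17)(2 3 10)|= 21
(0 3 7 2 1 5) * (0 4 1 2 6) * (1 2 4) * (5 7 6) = (0 3 6)(1 7 5)(2 4) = [3, 7, 4, 6, 2, 1, 0, 5]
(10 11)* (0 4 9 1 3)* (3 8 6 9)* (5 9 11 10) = [4, 8, 2, 0, 3, 9, 11, 7, 6, 1, 10, 5] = (0 4 3)(1 8 6 11 5 9)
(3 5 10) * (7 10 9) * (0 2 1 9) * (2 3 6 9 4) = (0 3 5)(1 4 2)(6 9 7 10) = [3, 4, 1, 5, 2, 0, 9, 10, 8, 7, 6]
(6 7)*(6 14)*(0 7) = (0 7 14 6) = [7, 1, 2, 3, 4, 5, 0, 14, 8, 9, 10, 11, 12, 13, 6]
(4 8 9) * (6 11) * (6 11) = (11)(4 8 9) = [0, 1, 2, 3, 8, 5, 6, 7, 9, 4, 10, 11]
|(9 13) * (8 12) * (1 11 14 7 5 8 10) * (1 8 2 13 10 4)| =12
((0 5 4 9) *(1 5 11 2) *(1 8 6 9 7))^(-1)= (0 9 6 8 2 11)(1 7 4 5)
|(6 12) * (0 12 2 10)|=5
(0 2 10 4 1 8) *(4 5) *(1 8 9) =[2, 9, 10, 3, 8, 4, 6, 7, 0, 1, 5] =(0 2 10 5 4 8)(1 9)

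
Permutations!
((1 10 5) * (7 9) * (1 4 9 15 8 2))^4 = ((1 10 5 4 9 7 15 8 2))^4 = (1 9 2 4 8 5 15 10 7)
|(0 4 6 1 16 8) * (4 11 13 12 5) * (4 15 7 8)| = |(0 11 13 12 5 15 7 8)(1 16 4 6)| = 8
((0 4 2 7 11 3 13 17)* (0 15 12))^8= ((0 4 2 7 11 3 13 17 15 12))^8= (0 15 13 11 2)(3 7 4 12 17)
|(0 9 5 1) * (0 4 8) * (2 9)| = |(0 2 9 5 1 4 8)| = 7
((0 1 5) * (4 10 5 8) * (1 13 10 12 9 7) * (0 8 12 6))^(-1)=((0 13 10 5 8 4 6)(1 12 9 7))^(-1)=(0 6 4 8 5 10 13)(1 7 9 12)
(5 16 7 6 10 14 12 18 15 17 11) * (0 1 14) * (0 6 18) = (0 1 14 12)(5 16 7 18 15 17 11)(6 10) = [1, 14, 2, 3, 4, 16, 10, 18, 8, 9, 6, 5, 0, 13, 12, 17, 7, 11, 15]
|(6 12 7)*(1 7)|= 4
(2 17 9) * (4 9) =(2 17 4 9) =[0, 1, 17, 3, 9, 5, 6, 7, 8, 2, 10, 11, 12, 13, 14, 15, 16, 4]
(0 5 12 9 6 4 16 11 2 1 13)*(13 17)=(0 5 12 9 6 4 16 11 2 1 17 13)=[5, 17, 1, 3, 16, 12, 4, 7, 8, 6, 10, 2, 9, 0, 14, 15, 11, 13]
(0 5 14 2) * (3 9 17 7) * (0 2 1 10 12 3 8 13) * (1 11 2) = (0 5 14 11 2 1 10 12 3 9 17 7 8 13) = [5, 10, 1, 9, 4, 14, 6, 8, 13, 17, 12, 2, 3, 0, 11, 15, 16, 7]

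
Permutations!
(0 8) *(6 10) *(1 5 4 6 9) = (0 8)(1 5 4 6 10 9) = [8, 5, 2, 3, 6, 4, 10, 7, 0, 1, 9]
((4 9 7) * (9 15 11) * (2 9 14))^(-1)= ((2 9 7 4 15 11 14))^(-1)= (2 14 11 15 4 7 9)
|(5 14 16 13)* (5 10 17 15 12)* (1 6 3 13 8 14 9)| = 30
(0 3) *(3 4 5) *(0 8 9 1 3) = [4, 3, 2, 8, 5, 0, 6, 7, 9, 1] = (0 4 5)(1 3 8 9)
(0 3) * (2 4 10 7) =(0 3)(2 4 10 7) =[3, 1, 4, 0, 10, 5, 6, 2, 8, 9, 7]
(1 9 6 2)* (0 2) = (0 2 1 9 6) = [2, 9, 1, 3, 4, 5, 0, 7, 8, 6]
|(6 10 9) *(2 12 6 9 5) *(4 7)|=|(2 12 6 10 5)(4 7)|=10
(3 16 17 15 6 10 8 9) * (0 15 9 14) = (0 15 6 10 8 14)(3 16 17 9) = [15, 1, 2, 16, 4, 5, 10, 7, 14, 3, 8, 11, 12, 13, 0, 6, 17, 9]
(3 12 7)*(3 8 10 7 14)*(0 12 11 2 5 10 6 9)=(0 12 14 3 11 2 5 10 7 8 6 9)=[12, 1, 5, 11, 4, 10, 9, 8, 6, 0, 7, 2, 14, 13, 3]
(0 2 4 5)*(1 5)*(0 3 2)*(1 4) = (1 5 3 2) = [0, 5, 1, 2, 4, 3]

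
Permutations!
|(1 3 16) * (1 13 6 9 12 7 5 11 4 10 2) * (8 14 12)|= |(1 3 16 13 6 9 8 14 12 7 5 11 4 10 2)|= 15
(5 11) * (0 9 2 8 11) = (0 9 2 8 11 5) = [9, 1, 8, 3, 4, 0, 6, 7, 11, 2, 10, 5]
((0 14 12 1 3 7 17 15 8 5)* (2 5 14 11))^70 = (0 2)(1 14 15 7)(3 12 8 17)(5 11)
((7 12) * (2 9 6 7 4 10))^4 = ((2 9 6 7 12 4 10))^4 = (2 12 9 4 6 10 7)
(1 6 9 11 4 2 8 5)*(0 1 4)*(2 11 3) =(0 1 6 9 3 2 8 5 4 11) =[1, 6, 8, 2, 11, 4, 9, 7, 5, 3, 10, 0]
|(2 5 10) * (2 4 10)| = |(2 5)(4 10)| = 2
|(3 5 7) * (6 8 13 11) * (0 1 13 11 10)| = |(0 1 13 10)(3 5 7)(6 8 11)| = 12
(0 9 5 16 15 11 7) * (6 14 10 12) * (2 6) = (0 9 5 16 15 11 7)(2 6 14 10 12) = [9, 1, 6, 3, 4, 16, 14, 0, 8, 5, 12, 7, 2, 13, 10, 11, 15]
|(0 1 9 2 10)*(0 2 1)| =2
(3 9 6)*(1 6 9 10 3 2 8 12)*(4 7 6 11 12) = (1 11 12)(2 8 4 7 6)(3 10) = [0, 11, 8, 10, 7, 5, 2, 6, 4, 9, 3, 12, 1]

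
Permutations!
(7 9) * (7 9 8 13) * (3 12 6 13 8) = (3 12 6 13 7) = [0, 1, 2, 12, 4, 5, 13, 3, 8, 9, 10, 11, 6, 7]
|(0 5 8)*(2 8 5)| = |(0 2 8)| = 3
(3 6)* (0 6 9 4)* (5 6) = (0 5 6 3 9 4) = [5, 1, 2, 9, 0, 6, 3, 7, 8, 4]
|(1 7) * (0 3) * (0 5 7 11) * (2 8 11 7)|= 6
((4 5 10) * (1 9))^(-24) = ((1 9)(4 5 10))^(-24) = (10)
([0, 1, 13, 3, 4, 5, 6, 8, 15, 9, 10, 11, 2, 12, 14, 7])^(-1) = (2 12 13)(7 15 8)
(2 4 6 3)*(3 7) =(2 4 6 7 3) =[0, 1, 4, 2, 6, 5, 7, 3]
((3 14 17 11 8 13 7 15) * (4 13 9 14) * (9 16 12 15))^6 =((3 4 13 7 9 14 17 11 8 16 12 15))^6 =(3 17)(4 11)(7 16)(8 13)(9 12)(14 15)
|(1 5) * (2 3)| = |(1 5)(2 3)| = 2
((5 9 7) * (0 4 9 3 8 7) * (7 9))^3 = (0 5 9 7 8 4 3) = ((0 4 7 5 3 8 9))^3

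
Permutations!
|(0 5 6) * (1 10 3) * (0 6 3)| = 5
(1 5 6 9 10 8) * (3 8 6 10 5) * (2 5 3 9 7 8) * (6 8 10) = (1 9 3 2 5 6 7 10 8) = [0, 9, 5, 2, 4, 6, 7, 10, 1, 3, 8]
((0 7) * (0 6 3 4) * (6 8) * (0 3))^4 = (8)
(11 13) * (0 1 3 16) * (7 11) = (0 1 3 16)(7 11 13) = [1, 3, 2, 16, 4, 5, 6, 11, 8, 9, 10, 13, 12, 7, 14, 15, 0]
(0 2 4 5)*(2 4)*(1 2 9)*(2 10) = (0 4 5)(1 10 2 9) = [4, 10, 9, 3, 5, 0, 6, 7, 8, 1, 2]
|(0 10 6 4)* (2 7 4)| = |(0 10 6 2 7 4)| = 6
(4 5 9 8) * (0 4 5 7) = (0 4 7)(5 9 8) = [4, 1, 2, 3, 7, 9, 6, 0, 5, 8]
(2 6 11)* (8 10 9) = (2 6 11)(8 10 9) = [0, 1, 6, 3, 4, 5, 11, 7, 10, 8, 9, 2]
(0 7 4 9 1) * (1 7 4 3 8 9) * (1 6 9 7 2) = [4, 0, 1, 8, 6, 5, 9, 3, 7, 2] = (0 4 6 9 2 1)(3 8 7)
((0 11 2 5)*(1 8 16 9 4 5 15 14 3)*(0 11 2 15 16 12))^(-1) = (0 12 8 1 3 14 15 11 5 4 9 16 2)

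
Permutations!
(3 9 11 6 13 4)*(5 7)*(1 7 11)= [0, 7, 2, 9, 3, 11, 13, 5, 8, 1, 10, 6, 12, 4]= (1 7 5 11 6 13 4 3 9)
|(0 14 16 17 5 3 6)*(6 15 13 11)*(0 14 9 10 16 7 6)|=|(0 9 10 16 17 5 3 15 13 11)(6 14 7)|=30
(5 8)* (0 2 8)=(0 2 8 5)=[2, 1, 8, 3, 4, 0, 6, 7, 5]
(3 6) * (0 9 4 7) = (0 9 4 7)(3 6) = [9, 1, 2, 6, 7, 5, 3, 0, 8, 4]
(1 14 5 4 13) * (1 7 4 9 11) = (1 14 5 9 11)(4 13 7) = [0, 14, 2, 3, 13, 9, 6, 4, 8, 11, 10, 1, 12, 7, 5]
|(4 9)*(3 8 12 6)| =|(3 8 12 6)(4 9)| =4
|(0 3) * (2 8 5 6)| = 4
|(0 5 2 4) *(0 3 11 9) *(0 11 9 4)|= |(0 5 2)(3 9 11 4)|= 12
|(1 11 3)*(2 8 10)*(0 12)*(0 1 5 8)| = |(0 12 1 11 3 5 8 10 2)| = 9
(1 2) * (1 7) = [0, 2, 7, 3, 4, 5, 6, 1] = (1 2 7)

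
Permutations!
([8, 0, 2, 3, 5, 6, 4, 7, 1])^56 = [1, 8, 2, 3, 6, 4, 5, 7, 0]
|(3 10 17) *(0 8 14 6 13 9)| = |(0 8 14 6 13 9)(3 10 17)| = 6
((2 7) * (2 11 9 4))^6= ((2 7 11 9 4))^6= (2 7 11 9 4)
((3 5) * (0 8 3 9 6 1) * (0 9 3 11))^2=((0 8 11)(1 9 6)(3 5))^2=(0 11 8)(1 6 9)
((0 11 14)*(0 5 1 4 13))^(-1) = (0 13 4 1 5 14 11)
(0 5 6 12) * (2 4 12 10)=(0 5 6 10 2 4 12)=[5, 1, 4, 3, 12, 6, 10, 7, 8, 9, 2, 11, 0]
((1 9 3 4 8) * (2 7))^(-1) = (1 8 4 3 9)(2 7) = ((1 9 3 4 8)(2 7))^(-1)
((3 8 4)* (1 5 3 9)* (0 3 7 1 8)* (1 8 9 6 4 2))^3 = (9)(0 3)(1 8 5 2 7)(4 6) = ((9)(0 3)(1 5 7 8 2)(4 6))^3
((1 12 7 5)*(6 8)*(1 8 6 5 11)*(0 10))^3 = (0 10)(1 11 7 12)(5 8)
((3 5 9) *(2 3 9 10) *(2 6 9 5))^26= (5 6)(9 10)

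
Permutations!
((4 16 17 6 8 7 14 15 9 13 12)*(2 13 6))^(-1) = ((2 13 12 4 16 17)(6 8 7 14 15 9))^(-1) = (2 17 16 4 12 13)(6 9 15 14 7 8)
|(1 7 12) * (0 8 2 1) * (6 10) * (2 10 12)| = |(0 8 10 6 12)(1 7 2)| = 15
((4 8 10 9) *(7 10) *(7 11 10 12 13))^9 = ((4 8 11 10 9)(7 12 13))^9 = (13)(4 9 10 11 8)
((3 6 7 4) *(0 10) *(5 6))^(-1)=(0 10)(3 4 7 6 5)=((0 10)(3 5 6 7 4))^(-1)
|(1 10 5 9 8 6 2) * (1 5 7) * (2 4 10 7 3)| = |(1 7)(2 5 9 8 6 4 10 3)| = 8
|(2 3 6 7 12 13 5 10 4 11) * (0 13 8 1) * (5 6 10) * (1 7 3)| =9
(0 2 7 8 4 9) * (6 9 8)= (0 2 7 6 9)(4 8)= [2, 1, 7, 3, 8, 5, 9, 6, 4, 0]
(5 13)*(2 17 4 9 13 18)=[0, 1, 17, 3, 9, 18, 6, 7, 8, 13, 10, 11, 12, 5, 14, 15, 16, 4, 2]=(2 17 4 9 13 5 18)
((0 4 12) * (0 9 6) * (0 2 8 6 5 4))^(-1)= (2 6 8)(4 5 9 12)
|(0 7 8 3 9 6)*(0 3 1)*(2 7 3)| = |(0 3 9 6 2 7 8 1)| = 8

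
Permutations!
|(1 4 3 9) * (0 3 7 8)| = 7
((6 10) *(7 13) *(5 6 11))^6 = (13)(5 10)(6 11)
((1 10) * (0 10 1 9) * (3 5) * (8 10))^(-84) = ((0 8 10 9)(3 5))^(-84) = (10)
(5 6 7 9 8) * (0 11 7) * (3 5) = (0 11 7 9 8 3 5 6) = [11, 1, 2, 5, 4, 6, 0, 9, 3, 8, 10, 7]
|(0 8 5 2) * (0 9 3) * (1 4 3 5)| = |(0 8 1 4 3)(2 9 5)| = 15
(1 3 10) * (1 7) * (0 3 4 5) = (0 3 10 7 1 4 5) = [3, 4, 2, 10, 5, 0, 6, 1, 8, 9, 7]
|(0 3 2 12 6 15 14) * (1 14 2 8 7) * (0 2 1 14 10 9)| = 12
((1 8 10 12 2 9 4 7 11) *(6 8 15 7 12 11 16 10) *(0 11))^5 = (0 16 15 11 10 7 1)(2 9 4 12)(6 8)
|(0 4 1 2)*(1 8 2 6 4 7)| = 7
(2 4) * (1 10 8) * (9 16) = (1 10 8)(2 4)(9 16) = [0, 10, 4, 3, 2, 5, 6, 7, 1, 16, 8, 11, 12, 13, 14, 15, 9]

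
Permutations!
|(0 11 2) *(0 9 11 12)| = 6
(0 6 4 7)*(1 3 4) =[6, 3, 2, 4, 7, 5, 1, 0] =(0 6 1 3 4 7)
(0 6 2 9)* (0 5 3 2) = (0 6)(2 9 5 3) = [6, 1, 9, 2, 4, 3, 0, 7, 8, 5]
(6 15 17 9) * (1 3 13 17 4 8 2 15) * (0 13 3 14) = [13, 14, 15, 3, 8, 5, 1, 7, 2, 6, 10, 11, 12, 17, 0, 4, 16, 9] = (0 13 17 9 6 1 14)(2 15 4 8)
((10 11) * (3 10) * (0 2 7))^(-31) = ((0 2 7)(3 10 11))^(-31) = (0 7 2)(3 11 10)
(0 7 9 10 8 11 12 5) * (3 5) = (0 7 9 10 8 11 12 3 5) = [7, 1, 2, 5, 4, 0, 6, 9, 11, 10, 8, 12, 3]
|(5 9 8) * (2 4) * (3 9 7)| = 10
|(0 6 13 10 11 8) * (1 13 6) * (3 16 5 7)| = |(0 1 13 10 11 8)(3 16 5 7)| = 12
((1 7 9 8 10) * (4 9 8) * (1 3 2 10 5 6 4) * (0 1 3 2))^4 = ((0 1 7 8 5 6 4 9 3)(2 10))^4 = (10)(0 5 3 8 9 7 4 1 6)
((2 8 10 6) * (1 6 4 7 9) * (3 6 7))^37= (1 7 9)(2 8 10 4 3 6)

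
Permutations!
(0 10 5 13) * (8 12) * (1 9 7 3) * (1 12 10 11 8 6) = (0 11 8 10 5 13)(1 9 7 3 12 6) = [11, 9, 2, 12, 4, 13, 1, 3, 10, 7, 5, 8, 6, 0]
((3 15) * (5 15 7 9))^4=((3 7 9 5 15))^4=(3 15 5 9 7)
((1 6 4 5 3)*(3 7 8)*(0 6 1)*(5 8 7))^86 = ((0 6 4 8 3))^86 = (0 6 4 8 3)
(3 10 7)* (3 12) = [0, 1, 2, 10, 4, 5, 6, 12, 8, 9, 7, 11, 3] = (3 10 7 12)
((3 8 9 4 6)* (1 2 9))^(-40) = (1 9 6 8 2 4 3)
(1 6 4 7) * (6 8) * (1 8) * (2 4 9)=(2 4 7 8 6 9)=[0, 1, 4, 3, 7, 5, 9, 8, 6, 2]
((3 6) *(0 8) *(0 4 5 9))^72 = (0 4 9 8 5) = ((0 8 4 5 9)(3 6))^72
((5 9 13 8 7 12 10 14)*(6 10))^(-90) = (14)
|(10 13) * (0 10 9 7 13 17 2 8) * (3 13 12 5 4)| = 35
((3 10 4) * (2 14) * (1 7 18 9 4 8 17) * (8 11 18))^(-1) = ((1 7 8 17)(2 14)(3 10 11 18 9 4))^(-1) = (1 17 8 7)(2 14)(3 4 9 18 11 10)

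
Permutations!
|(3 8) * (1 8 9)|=|(1 8 3 9)|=4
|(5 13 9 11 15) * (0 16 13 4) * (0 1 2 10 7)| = 12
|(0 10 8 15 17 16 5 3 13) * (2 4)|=|(0 10 8 15 17 16 5 3 13)(2 4)|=18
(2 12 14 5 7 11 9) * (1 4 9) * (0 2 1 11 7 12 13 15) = [2, 4, 13, 3, 9, 12, 6, 7, 8, 1, 10, 11, 14, 15, 5, 0] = (0 2 13 15)(1 4 9)(5 12 14)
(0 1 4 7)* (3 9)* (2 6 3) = [1, 4, 6, 9, 7, 5, 3, 0, 8, 2] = (0 1 4 7)(2 6 3 9)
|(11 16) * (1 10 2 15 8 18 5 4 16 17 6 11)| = 9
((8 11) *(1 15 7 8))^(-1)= (1 11 8 7 15)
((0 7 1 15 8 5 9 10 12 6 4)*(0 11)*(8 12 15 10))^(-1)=(0 11 4 6 12 15 10 1 7)(5 8 9)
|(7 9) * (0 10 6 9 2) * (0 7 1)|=10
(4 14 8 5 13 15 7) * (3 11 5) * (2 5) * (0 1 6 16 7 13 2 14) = [1, 6, 5, 11, 0, 2, 16, 4, 3, 9, 10, 14, 12, 15, 8, 13, 7] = (0 1 6 16 7 4)(2 5)(3 11 14 8)(13 15)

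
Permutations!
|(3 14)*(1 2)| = 2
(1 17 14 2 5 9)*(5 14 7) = (1 17 7 5 9)(2 14) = [0, 17, 14, 3, 4, 9, 6, 5, 8, 1, 10, 11, 12, 13, 2, 15, 16, 7]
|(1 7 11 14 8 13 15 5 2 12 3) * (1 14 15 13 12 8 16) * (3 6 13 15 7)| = 28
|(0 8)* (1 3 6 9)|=|(0 8)(1 3 6 9)|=4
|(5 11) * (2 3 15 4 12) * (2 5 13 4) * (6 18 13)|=|(2 3 15)(4 12 5 11 6 18 13)|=21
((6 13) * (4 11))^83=(4 11)(6 13)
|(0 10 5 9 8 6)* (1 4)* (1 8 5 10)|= |(10)(0 1 4 8 6)(5 9)|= 10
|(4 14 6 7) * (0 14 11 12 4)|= |(0 14 6 7)(4 11 12)|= 12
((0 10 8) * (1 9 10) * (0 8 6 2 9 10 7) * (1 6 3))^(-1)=((0 6 2 9 7)(1 10 3))^(-1)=(0 7 9 2 6)(1 3 10)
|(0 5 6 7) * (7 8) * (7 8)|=4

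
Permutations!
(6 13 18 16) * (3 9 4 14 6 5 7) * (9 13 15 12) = [0, 1, 2, 13, 14, 7, 15, 3, 8, 4, 10, 11, 9, 18, 6, 12, 5, 17, 16] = (3 13 18 16 5 7)(4 14 6 15 12 9)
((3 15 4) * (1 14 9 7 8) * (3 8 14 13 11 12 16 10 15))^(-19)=((1 13 11 12 16 10 15 4 8)(7 14 9))^(-19)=(1 8 4 15 10 16 12 11 13)(7 9 14)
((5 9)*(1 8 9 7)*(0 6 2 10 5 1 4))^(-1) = ((0 6 2 10 5 7 4)(1 8 9))^(-1) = (0 4 7 5 10 2 6)(1 9 8)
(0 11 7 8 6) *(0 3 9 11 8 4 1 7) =(0 8 6 3 9 11)(1 7 4) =[8, 7, 2, 9, 1, 5, 3, 4, 6, 11, 10, 0]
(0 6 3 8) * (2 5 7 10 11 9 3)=(0 6 2 5 7 10 11 9 3 8)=[6, 1, 5, 8, 4, 7, 2, 10, 0, 3, 11, 9]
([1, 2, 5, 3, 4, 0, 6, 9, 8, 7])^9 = (0 1 2 5)(7 9)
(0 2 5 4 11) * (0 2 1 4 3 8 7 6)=(0 1 4 11 2 5 3 8 7 6)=[1, 4, 5, 8, 11, 3, 0, 6, 7, 9, 10, 2]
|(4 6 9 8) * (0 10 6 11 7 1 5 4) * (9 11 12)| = |(0 10 6 11 7 1 5 4 12 9 8)| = 11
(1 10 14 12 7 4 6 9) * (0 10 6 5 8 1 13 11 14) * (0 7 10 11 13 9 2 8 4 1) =[11, 6, 8, 3, 5, 4, 2, 1, 0, 9, 7, 14, 10, 13, 12] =(0 11 14 12 10 7 1 6 2 8)(4 5)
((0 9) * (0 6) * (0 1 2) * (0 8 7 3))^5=((0 9 6 1 2 8 7 3))^5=(0 8 6 3 2 9 7 1)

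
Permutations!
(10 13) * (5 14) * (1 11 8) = (1 11 8)(5 14)(10 13) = [0, 11, 2, 3, 4, 14, 6, 7, 1, 9, 13, 8, 12, 10, 5]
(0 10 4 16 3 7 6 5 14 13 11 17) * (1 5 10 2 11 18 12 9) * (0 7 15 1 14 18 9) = (0 2 11 17 7 6 10 4 16 3 15 1 5 18 12)(9 14 13) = [2, 5, 11, 15, 16, 18, 10, 6, 8, 14, 4, 17, 0, 9, 13, 1, 3, 7, 12]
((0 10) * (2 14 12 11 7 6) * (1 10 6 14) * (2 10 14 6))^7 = (0 6 11 14 2 10 7 12 1)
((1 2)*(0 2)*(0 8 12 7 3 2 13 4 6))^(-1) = (0 6 4 13)(1 2 3 7 12 8)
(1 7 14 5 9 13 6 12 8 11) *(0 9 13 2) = (0 9 2)(1 7 14 5 13 6 12 8 11) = [9, 7, 0, 3, 4, 13, 12, 14, 11, 2, 10, 1, 8, 6, 5]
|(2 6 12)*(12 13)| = 4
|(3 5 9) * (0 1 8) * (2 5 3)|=3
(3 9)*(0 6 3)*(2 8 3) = (0 6 2 8 3 9) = [6, 1, 8, 9, 4, 5, 2, 7, 3, 0]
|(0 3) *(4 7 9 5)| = |(0 3)(4 7 9 5)| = 4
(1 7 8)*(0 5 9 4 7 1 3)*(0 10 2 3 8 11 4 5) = (2 3 10)(4 7 11)(5 9) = [0, 1, 3, 10, 7, 9, 6, 11, 8, 5, 2, 4]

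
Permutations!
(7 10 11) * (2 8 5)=(2 8 5)(7 10 11)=[0, 1, 8, 3, 4, 2, 6, 10, 5, 9, 11, 7]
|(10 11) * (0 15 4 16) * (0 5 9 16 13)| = |(0 15 4 13)(5 9 16)(10 11)| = 12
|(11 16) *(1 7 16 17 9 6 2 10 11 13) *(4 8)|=|(1 7 16 13)(2 10 11 17 9 6)(4 8)|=12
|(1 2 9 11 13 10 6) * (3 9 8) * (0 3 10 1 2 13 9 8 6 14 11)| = 14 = |(0 3 8 10 14 11 9)(1 13)(2 6)|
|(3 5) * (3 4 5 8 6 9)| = 4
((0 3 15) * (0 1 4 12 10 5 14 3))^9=(1 4 12 10 5 14 3 15)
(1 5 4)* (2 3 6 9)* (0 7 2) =(0 7 2 3 6 9)(1 5 4) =[7, 5, 3, 6, 1, 4, 9, 2, 8, 0]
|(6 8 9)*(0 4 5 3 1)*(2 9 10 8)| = |(0 4 5 3 1)(2 9 6)(8 10)| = 30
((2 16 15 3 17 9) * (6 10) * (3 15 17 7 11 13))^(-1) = ((2 16 17 9)(3 7 11 13)(6 10))^(-1) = (2 9 17 16)(3 13 11 7)(6 10)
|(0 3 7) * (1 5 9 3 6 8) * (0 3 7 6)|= |(1 5 9 7 3 6 8)|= 7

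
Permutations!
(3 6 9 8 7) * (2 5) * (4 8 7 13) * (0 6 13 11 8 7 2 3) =(0 6 9 2 5 3 13 4 7)(8 11) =[6, 1, 5, 13, 7, 3, 9, 0, 11, 2, 10, 8, 12, 4]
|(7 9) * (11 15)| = |(7 9)(11 15)| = 2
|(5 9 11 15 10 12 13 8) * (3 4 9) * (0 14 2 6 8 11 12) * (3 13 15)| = 14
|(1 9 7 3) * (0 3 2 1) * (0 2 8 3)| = 6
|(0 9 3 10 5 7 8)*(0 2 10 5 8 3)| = 6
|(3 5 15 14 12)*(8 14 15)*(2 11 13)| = |(15)(2 11 13)(3 5 8 14 12)| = 15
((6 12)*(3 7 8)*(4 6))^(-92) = ((3 7 8)(4 6 12))^(-92) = (3 7 8)(4 6 12)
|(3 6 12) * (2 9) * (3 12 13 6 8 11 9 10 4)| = 14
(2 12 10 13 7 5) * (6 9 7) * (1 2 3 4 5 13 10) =(1 2 12)(3 4 5)(6 9 7 13) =[0, 2, 12, 4, 5, 3, 9, 13, 8, 7, 10, 11, 1, 6]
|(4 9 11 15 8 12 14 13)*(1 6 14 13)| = 21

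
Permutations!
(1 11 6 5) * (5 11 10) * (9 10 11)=[0, 11, 2, 3, 4, 1, 9, 7, 8, 10, 5, 6]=(1 11 6 9 10 5)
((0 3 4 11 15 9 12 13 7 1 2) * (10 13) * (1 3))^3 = (3 15 10)(4 9 13)(7 11 12)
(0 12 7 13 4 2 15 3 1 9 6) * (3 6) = [12, 9, 15, 1, 2, 5, 0, 13, 8, 3, 10, 11, 7, 4, 14, 6] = (0 12 7 13 4 2 15 6)(1 9 3)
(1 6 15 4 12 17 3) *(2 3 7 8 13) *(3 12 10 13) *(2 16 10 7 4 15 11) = (1 6 11 2 12 17 4 7 8 3)(10 13 16) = [0, 6, 12, 1, 7, 5, 11, 8, 3, 9, 13, 2, 17, 16, 14, 15, 10, 4]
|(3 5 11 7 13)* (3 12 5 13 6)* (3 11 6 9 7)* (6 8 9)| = |(3 13 12 5 8 9 7 6 11)| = 9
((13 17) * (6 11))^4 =(17)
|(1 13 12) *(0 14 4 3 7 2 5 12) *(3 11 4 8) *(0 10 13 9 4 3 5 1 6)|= 42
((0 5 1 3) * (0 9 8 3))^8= ((0 5 1)(3 9 8))^8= (0 1 5)(3 8 9)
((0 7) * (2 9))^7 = (0 7)(2 9)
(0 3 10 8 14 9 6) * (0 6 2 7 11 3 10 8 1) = (0 10 1)(2 7 11 3 8 14 9) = [10, 0, 7, 8, 4, 5, 6, 11, 14, 2, 1, 3, 12, 13, 9]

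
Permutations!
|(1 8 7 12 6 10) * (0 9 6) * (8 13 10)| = 6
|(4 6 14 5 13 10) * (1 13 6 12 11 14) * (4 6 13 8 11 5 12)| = |(1 8 11 14 12 5 13 10 6)| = 9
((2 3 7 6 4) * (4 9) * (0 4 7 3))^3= ((0 4 2)(6 9 7))^3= (9)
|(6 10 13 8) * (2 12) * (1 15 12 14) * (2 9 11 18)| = |(1 15 12 9 11 18 2 14)(6 10 13 8)| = 8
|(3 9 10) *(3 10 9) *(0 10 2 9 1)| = 5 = |(0 10 2 9 1)|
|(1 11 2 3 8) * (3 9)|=|(1 11 2 9 3 8)|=6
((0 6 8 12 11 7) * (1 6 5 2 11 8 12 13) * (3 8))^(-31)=(0 7 11 2 5)(1 13 8 3 12 6)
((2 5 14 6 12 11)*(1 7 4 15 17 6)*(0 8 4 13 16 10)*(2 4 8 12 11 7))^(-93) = ((0 12 7 13 16 10)(1 2 5 14)(4 15 17 6 11))^(-93) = (0 13)(1 14 5 2)(4 17 11 15 6)(7 10)(12 16)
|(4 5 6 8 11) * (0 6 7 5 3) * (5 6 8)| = 15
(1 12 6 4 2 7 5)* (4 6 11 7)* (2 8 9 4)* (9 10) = [0, 12, 2, 3, 8, 1, 6, 5, 10, 4, 9, 7, 11] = (1 12 11 7 5)(4 8 10 9)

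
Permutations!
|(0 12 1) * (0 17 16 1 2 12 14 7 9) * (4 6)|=|(0 14 7 9)(1 17 16)(2 12)(4 6)|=12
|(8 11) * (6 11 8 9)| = |(6 11 9)| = 3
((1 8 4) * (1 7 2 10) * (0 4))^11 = (0 10 4 1 7 8 2) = ((0 4 7 2 10 1 8))^11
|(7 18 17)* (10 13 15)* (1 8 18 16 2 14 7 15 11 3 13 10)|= |(1 8 18 17 15)(2 14 7 16)(3 13 11)|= 60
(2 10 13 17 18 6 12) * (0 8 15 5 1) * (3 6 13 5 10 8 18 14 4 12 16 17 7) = (0 18 13 7 3 6 16 17 14 4 12 2 8 15 10 5 1) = [18, 0, 8, 6, 12, 1, 16, 3, 15, 9, 5, 11, 2, 7, 4, 10, 17, 14, 13]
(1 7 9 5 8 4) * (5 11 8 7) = (1 5 7 9 11 8 4) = [0, 5, 2, 3, 1, 7, 6, 9, 4, 11, 10, 8]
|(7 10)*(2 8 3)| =6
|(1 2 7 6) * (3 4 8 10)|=|(1 2 7 6)(3 4 8 10)|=4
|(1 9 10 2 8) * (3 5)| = 10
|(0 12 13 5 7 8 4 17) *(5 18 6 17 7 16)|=|(0 12 13 18 6 17)(4 7 8)(5 16)|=6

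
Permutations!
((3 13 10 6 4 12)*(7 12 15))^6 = ((3 13 10 6 4 15 7 12))^6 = (3 7 4 10)(6 13 12 15)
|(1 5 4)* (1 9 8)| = 5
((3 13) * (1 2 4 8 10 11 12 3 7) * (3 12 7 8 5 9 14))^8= (1 8 9)(2 10 14)(3 4 11)(5 7 13)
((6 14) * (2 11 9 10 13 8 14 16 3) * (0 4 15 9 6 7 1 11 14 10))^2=(0 15)(1 6 3 14)(2 7 11 16)(4 9)(8 13 10)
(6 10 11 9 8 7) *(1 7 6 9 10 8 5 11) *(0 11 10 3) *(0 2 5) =(0 11 3 2 5 10 1 7 9)(6 8) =[11, 7, 5, 2, 4, 10, 8, 9, 6, 0, 1, 3]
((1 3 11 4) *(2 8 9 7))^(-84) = (11)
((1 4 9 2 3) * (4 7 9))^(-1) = ((1 7 9 2 3))^(-1) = (1 3 2 9 7)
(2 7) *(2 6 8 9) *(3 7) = [0, 1, 3, 7, 4, 5, 8, 6, 9, 2] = (2 3 7 6 8 9)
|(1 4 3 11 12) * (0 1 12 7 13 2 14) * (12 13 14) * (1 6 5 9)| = |(0 6 5 9 1 4 3 11 7 14)(2 12 13)| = 30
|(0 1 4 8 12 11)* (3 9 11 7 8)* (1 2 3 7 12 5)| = 5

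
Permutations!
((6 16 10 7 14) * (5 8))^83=(5 8)(6 7 16 14 10)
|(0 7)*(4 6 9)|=|(0 7)(4 6 9)|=6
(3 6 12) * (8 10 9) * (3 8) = (3 6 12 8 10 9) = [0, 1, 2, 6, 4, 5, 12, 7, 10, 3, 9, 11, 8]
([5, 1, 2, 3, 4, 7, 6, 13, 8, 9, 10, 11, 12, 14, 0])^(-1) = [14, 1, 2, 3, 4, 0, 6, 5, 8, 9, 10, 11, 12, 7, 13]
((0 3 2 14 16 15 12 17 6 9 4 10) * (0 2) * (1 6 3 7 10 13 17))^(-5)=(0 9 16)(1 2 17)(3 6 14)(4 15 7)(10 13 12)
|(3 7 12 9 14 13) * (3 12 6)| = 12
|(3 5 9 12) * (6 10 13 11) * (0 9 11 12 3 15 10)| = 12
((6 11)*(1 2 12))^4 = ((1 2 12)(6 11))^4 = (1 2 12)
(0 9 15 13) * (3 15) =(0 9 3 15 13) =[9, 1, 2, 15, 4, 5, 6, 7, 8, 3, 10, 11, 12, 0, 14, 13]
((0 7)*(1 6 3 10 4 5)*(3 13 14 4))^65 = (0 7)(1 5 4 14 13 6)(3 10)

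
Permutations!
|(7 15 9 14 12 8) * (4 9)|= |(4 9 14 12 8 7 15)|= 7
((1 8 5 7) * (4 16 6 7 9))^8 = (16)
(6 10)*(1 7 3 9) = [0, 7, 2, 9, 4, 5, 10, 3, 8, 1, 6] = (1 7 3 9)(6 10)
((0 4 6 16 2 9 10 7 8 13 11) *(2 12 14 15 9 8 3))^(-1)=((0 4 6 16 12 14 15 9 10 7 3 2 8 13 11))^(-1)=(0 11 13 8 2 3 7 10 9 15 14 12 16 6 4)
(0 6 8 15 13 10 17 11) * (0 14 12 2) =[6, 1, 0, 3, 4, 5, 8, 7, 15, 9, 17, 14, 2, 10, 12, 13, 16, 11] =(0 6 8 15 13 10 17 11 14 12 2)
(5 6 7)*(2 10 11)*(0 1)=(0 1)(2 10 11)(5 6 7)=[1, 0, 10, 3, 4, 6, 7, 5, 8, 9, 11, 2]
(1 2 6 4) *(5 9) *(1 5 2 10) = (1 10)(2 6 4 5 9) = [0, 10, 6, 3, 5, 9, 4, 7, 8, 2, 1]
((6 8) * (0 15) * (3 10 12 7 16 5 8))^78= (3 8 16 12)(5 7 10 6)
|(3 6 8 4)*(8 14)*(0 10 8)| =7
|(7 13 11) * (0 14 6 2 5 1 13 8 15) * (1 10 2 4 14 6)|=30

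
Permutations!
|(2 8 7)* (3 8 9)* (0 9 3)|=|(0 9)(2 3 8 7)|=4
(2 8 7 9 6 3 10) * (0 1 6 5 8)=(0 1 6 3 10 2)(5 8 7 9)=[1, 6, 0, 10, 4, 8, 3, 9, 7, 5, 2]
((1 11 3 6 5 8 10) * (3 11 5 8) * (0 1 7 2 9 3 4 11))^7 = (0 5 11 1 4)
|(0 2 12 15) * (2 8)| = 5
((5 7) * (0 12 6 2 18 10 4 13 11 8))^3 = ((0 12 6 2 18 10 4 13 11 8)(5 7))^3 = (0 2 4 8 6 10 11 12 18 13)(5 7)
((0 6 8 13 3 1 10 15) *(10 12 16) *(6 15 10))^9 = (0 15)(1 16 8 3 12 6 13)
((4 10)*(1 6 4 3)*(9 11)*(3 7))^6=((1 6 4 10 7 3)(9 11))^6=(11)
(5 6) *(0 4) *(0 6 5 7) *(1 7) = (0 4 6 1 7) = [4, 7, 2, 3, 6, 5, 1, 0]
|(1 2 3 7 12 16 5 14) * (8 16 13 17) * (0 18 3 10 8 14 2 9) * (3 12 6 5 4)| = 72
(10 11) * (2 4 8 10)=(2 4 8 10 11)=[0, 1, 4, 3, 8, 5, 6, 7, 10, 9, 11, 2]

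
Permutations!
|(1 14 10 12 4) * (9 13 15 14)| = |(1 9 13 15 14 10 12 4)| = 8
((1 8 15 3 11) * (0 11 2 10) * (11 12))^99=(15)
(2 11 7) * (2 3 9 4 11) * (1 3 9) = [0, 3, 2, 1, 11, 5, 6, 9, 8, 4, 10, 7] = (1 3)(4 11 7 9)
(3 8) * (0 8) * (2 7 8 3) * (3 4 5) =(0 4 5 3)(2 7 8) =[4, 1, 7, 0, 5, 3, 6, 8, 2]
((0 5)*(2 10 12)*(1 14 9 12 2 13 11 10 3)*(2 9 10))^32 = ((0 5)(1 14 10 9 12 13 11 2 3))^32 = (1 13 14 11 10 2 9 3 12)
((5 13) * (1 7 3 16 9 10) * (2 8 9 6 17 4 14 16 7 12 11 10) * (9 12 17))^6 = (1 9)(2 17)(4 8)(6 10)(11 16)(12 14)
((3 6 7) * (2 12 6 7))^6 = (12)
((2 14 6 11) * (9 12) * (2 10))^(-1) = (2 10 11 6 14)(9 12)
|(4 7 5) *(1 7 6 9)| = 6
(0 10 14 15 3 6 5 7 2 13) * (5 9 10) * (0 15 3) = [5, 1, 13, 6, 4, 7, 9, 2, 8, 10, 14, 11, 12, 15, 3, 0] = (0 5 7 2 13 15)(3 6 9 10 14)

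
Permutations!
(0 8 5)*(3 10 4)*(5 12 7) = [8, 1, 2, 10, 3, 0, 6, 5, 12, 9, 4, 11, 7] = (0 8 12 7 5)(3 10 4)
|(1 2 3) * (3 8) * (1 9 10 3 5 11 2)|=|(2 8 5 11)(3 9 10)|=12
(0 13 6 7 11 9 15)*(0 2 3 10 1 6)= (0 13)(1 6 7 11 9 15 2 3 10)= [13, 6, 3, 10, 4, 5, 7, 11, 8, 15, 1, 9, 12, 0, 14, 2]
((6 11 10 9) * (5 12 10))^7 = (5 12 10 9 6 11)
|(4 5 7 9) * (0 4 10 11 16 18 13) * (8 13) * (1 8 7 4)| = 12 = |(0 1 8 13)(4 5)(7 9 10 11 16 18)|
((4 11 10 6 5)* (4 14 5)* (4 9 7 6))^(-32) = ((4 11 10)(5 14)(6 9 7))^(-32) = (14)(4 11 10)(6 9 7)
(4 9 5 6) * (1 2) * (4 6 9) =[0, 2, 1, 3, 4, 9, 6, 7, 8, 5] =(1 2)(5 9)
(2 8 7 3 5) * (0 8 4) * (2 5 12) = [8, 1, 4, 12, 0, 5, 6, 3, 7, 9, 10, 11, 2] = (0 8 7 3 12 2 4)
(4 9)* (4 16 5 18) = [0, 1, 2, 3, 9, 18, 6, 7, 8, 16, 10, 11, 12, 13, 14, 15, 5, 17, 4] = (4 9 16 5 18)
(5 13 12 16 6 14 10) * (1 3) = [0, 3, 2, 1, 4, 13, 14, 7, 8, 9, 5, 11, 16, 12, 10, 15, 6] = (1 3)(5 13 12 16 6 14 10)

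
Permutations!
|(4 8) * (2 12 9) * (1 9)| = 4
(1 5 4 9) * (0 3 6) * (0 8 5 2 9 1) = (0 3 6 8 5 4 1 2 9) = [3, 2, 9, 6, 1, 4, 8, 7, 5, 0]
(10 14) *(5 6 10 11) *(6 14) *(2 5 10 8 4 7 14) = [0, 1, 5, 3, 7, 2, 8, 14, 4, 9, 6, 10, 12, 13, 11] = (2 5)(4 7 14 11 10 6 8)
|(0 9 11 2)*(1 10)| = |(0 9 11 2)(1 10)| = 4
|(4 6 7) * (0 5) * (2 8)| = |(0 5)(2 8)(4 6 7)| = 6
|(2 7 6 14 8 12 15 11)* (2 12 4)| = |(2 7 6 14 8 4)(11 12 15)| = 6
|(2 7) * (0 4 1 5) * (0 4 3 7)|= 12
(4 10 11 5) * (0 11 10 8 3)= (0 11 5 4 8 3)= [11, 1, 2, 0, 8, 4, 6, 7, 3, 9, 10, 5]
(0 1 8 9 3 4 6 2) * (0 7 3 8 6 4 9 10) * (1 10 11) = (0 10)(1 6 2 7 3 9 8 11) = [10, 6, 7, 9, 4, 5, 2, 3, 11, 8, 0, 1]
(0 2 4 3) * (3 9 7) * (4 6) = (0 2 6 4 9 7 3) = [2, 1, 6, 0, 9, 5, 4, 3, 8, 7]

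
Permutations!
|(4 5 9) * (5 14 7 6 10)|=|(4 14 7 6 10 5 9)|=7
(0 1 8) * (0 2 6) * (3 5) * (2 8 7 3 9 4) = (0 1 7 3 5 9 4 2 6) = [1, 7, 6, 5, 2, 9, 0, 3, 8, 4]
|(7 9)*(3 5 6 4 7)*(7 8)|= 7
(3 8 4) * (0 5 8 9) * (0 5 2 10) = (0 2 10)(3 9 5 8 4) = [2, 1, 10, 9, 3, 8, 6, 7, 4, 5, 0]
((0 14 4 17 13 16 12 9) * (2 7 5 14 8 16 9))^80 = ((0 8 16 12 2 7 5 14 4 17 13 9))^80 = (0 4 2)(5 16 13)(7 8 17)(9 14 12)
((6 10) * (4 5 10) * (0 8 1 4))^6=((0 8 1 4 5 10 6))^6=(0 6 10 5 4 1 8)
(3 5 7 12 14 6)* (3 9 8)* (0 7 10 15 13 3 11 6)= (0 7 12 14)(3 5 10 15 13)(6 9 8 11)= [7, 1, 2, 5, 4, 10, 9, 12, 11, 8, 15, 6, 14, 3, 0, 13]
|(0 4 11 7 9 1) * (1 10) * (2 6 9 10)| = |(0 4 11 7 10 1)(2 6 9)| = 6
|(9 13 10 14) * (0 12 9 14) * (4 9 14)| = |(0 12 14 4 9 13 10)| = 7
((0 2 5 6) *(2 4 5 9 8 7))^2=(0 5)(2 8)(4 6)(7 9)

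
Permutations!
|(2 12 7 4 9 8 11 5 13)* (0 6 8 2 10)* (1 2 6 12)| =|(0 12 7 4 9 6 8 11 5 13 10)(1 2)| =22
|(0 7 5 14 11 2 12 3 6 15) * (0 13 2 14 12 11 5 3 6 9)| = 8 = |(0 7 3 9)(2 11 14 5 12 6 15 13)|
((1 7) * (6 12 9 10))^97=(1 7)(6 12 9 10)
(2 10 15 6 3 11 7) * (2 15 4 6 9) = [0, 1, 10, 11, 6, 5, 3, 15, 8, 2, 4, 7, 12, 13, 14, 9] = (2 10 4 6 3 11 7 15 9)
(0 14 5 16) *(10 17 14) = [10, 1, 2, 3, 4, 16, 6, 7, 8, 9, 17, 11, 12, 13, 5, 15, 0, 14] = (0 10 17 14 5 16)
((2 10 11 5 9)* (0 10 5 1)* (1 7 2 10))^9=(0 1)(2 10)(5 11)(7 9)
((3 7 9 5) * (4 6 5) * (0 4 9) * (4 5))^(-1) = ((9)(0 5 3 7)(4 6))^(-1) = (9)(0 7 3 5)(4 6)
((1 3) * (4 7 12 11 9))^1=(1 3)(4 7 12 11 9)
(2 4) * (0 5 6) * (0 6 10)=(0 5 10)(2 4)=[5, 1, 4, 3, 2, 10, 6, 7, 8, 9, 0]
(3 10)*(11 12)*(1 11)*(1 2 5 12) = [0, 11, 5, 10, 4, 12, 6, 7, 8, 9, 3, 1, 2] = (1 11)(2 5 12)(3 10)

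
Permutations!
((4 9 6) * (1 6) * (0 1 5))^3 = ((0 1 6 4 9 5))^3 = (0 4)(1 9)(5 6)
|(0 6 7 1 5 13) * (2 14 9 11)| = |(0 6 7 1 5 13)(2 14 9 11)| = 12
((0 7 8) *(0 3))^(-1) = (0 3 8 7)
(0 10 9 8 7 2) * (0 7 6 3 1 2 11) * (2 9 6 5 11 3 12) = [10, 9, 7, 1, 4, 11, 12, 3, 5, 8, 6, 0, 2] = (0 10 6 12 2 7 3 1 9 8 5 11)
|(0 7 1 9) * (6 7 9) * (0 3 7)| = |(0 9 3 7 1 6)| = 6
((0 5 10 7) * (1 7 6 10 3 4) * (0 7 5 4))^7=((0 4 1 5 3)(6 10))^7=(0 1 3 4 5)(6 10)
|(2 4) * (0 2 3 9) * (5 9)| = 6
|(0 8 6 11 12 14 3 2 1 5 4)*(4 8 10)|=9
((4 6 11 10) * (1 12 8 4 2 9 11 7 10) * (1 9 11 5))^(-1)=(1 5 9 11 2 10 7 6 4 8 12)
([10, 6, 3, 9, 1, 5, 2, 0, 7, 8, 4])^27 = [9, 0, 4, 1, 7, 5, 10, 3, 2, 6, 8]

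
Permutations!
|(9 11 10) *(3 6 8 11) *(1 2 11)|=|(1 2 11 10 9 3 6 8)|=8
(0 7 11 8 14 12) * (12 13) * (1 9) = (0 7 11 8 14 13 12)(1 9) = [7, 9, 2, 3, 4, 5, 6, 11, 14, 1, 10, 8, 0, 12, 13]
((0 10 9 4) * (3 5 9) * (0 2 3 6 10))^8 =((2 3 5 9 4)(6 10))^8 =(10)(2 9 3 4 5)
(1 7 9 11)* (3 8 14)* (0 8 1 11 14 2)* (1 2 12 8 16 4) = [16, 7, 0, 2, 1, 5, 6, 9, 12, 14, 10, 11, 8, 13, 3, 15, 4] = (0 16 4 1 7 9 14 3 2)(8 12)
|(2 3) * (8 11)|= |(2 3)(8 11)|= 2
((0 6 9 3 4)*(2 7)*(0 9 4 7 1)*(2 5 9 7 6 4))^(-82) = ((0 4 7 5 9 3 6 2 1))^(-82) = (0 1 2 6 3 9 5 7 4)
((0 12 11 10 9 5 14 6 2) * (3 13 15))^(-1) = ((0 12 11 10 9 5 14 6 2)(3 13 15))^(-1) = (0 2 6 14 5 9 10 11 12)(3 15 13)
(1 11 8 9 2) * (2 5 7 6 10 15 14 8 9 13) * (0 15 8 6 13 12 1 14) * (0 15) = (15)(1 11 9 5 7 13 2 14 6 10 8 12) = [0, 11, 14, 3, 4, 7, 10, 13, 12, 5, 8, 9, 1, 2, 6, 15]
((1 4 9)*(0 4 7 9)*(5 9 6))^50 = ((0 4)(1 7 6 5 9))^50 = (9)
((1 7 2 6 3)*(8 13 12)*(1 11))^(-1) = (1 11 3 6 2 7)(8 12 13)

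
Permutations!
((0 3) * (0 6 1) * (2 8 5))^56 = ((0 3 6 1)(2 8 5))^56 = (2 5 8)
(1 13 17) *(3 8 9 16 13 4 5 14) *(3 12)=[0, 4, 2, 8, 5, 14, 6, 7, 9, 16, 10, 11, 3, 17, 12, 15, 13, 1]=(1 4 5 14 12 3 8 9 16 13 17)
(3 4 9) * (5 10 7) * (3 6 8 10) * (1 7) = [0, 7, 2, 4, 9, 3, 8, 5, 10, 6, 1] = (1 7 5 3 4 9 6 8 10)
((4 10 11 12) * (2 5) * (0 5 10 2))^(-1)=(0 5)(2 4 12 11 10)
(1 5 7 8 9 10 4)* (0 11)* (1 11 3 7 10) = (0 3 7 8 9 1 5 10 4 11) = [3, 5, 2, 7, 11, 10, 6, 8, 9, 1, 4, 0]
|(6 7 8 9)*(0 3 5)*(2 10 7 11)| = 21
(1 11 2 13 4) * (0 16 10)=(0 16 10)(1 11 2 13 4)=[16, 11, 13, 3, 1, 5, 6, 7, 8, 9, 0, 2, 12, 4, 14, 15, 10]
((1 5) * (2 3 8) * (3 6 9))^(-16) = ((1 5)(2 6 9 3 8))^(-16) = (2 8 3 9 6)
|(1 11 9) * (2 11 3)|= 5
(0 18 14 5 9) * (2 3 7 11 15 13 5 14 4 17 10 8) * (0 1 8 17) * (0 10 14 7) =(0 18 4 10 17 14 7 11 15 13 5 9 1 8 2 3) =[18, 8, 3, 0, 10, 9, 6, 11, 2, 1, 17, 15, 12, 5, 7, 13, 16, 14, 4]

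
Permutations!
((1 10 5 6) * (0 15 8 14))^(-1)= ((0 15 8 14)(1 10 5 6))^(-1)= (0 14 8 15)(1 6 5 10)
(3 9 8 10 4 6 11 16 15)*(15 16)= (16)(3 9 8 10 4 6 11 15)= [0, 1, 2, 9, 6, 5, 11, 7, 10, 8, 4, 15, 12, 13, 14, 3, 16]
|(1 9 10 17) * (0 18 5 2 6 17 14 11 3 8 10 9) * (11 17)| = 12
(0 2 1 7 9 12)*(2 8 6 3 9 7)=(0 8 6 3 9 12)(1 2)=[8, 2, 1, 9, 4, 5, 3, 7, 6, 12, 10, 11, 0]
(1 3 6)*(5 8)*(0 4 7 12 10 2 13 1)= (0 4 7 12 10 2 13 1 3 6)(5 8)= [4, 3, 13, 6, 7, 8, 0, 12, 5, 9, 2, 11, 10, 1]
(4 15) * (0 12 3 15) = (0 12 3 15 4) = [12, 1, 2, 15, 0, 5, 6, 7, 8, 9, 10, 11, 3, 13, 14, 4]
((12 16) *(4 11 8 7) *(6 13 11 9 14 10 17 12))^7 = ((4 9 14 10 17 12 16 6 13 11 8 7))^7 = (4 6 14 11 17 7 16 9 13 10 8 12)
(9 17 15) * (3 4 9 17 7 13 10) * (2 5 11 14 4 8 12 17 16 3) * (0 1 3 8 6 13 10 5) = (0 1 3 6 13 5 11 14 4 9 7 10 2)(8 12 17 15 16) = [1, 3, 0, 6, 9, 11, 13, 10, 12, 7, 2, 14, 17, 5, 4, 16, 8, 15]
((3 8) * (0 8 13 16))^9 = (0 16 13 3 8)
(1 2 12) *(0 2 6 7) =[2, 6, 12, 3, 4, 5, 7, 0, 8, 9, 10, 11, 1] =(0 2 12 1 6 7)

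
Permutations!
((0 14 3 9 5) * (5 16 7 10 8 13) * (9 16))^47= ((0 14 3 16 7 10 8 13 5))^47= (0 3 7 8 5 14 16 10 13)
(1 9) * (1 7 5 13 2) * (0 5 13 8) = (0 5 8)(1 9 7 13 2) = [5, 9, 1, 3, 4, 8, 6, 13, 0, 7, 10, 11, 12, 2]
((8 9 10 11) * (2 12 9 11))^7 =(2 10 9 12)(8 11)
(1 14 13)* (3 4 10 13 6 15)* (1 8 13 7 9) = [0, 14, 2, 4, 10, 5, 15, 9, 13, 1, 7, 11, 12, 8, 6, 3] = (1 14 6 15 3 4 10 7 9)(8 13)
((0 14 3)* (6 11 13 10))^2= (0 3 14)(6 13)(10 11)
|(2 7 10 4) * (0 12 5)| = 12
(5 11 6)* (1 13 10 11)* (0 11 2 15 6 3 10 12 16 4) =[11, 13, 15, 10, 0, 1, 5, 7, 8, 9, 2, 3, 16, 12, 14, 6, 4] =(0 11 3 10 2 15 6 5 1 13 12 16 4)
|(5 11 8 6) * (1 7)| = |(1 7)(5 11 8 6)| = 4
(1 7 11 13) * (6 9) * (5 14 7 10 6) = (1 10 6 9 5 14 7 11 13) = [0, 10, 2, 3, 4, 14, 9, 11, 8, 5, 6, 13, 12, 1, 7]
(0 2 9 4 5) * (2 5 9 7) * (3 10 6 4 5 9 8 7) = (0 9 5)(2 3 10 6 4 8 7) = [9, 1, 3, 10, 8, 0, 4, 2, 7, 5, 6]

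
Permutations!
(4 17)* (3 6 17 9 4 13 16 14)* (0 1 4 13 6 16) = (0 1 4 9 13)(3 16 14)(6 17) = [1, 4, 2, 16, 9, 5, 17, 7, 8, 13, 10, 11, 12, 0, 3, 15, 14, 6]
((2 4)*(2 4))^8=((4))^8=(4)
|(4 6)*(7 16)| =2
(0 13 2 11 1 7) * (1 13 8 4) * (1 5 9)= (0 8 4 5 9 1 7)(2 11 13)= [8, 7, 11, 3, 5, 9, 6, 0, 4, 1, 10, 13, 12, 2]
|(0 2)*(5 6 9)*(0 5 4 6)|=|(0 2 5)(4 6 9)|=3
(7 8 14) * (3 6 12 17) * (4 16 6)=[0, 1, 2, 4, 16, 5, 12, 8, 14, 9, 10, 11, 17, 13, 7, 15, 6, 3]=(3 4 16 6 12 17)(7 8 14)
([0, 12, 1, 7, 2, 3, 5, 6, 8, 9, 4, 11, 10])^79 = [0, 2, 4, 5, 10, 6, 7, 3, 8, 9, 12, 11, 1]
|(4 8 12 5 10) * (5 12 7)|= 5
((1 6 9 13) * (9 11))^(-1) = (1 13 9 11 6)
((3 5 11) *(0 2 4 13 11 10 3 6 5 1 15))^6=((0 2 4 13 11 6 5 10 3 1 15))^6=(0 5 2 10 4 3 13 1 11 15 6)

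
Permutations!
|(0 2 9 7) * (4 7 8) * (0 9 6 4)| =7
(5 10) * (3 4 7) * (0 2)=[2, 1, 0, 4, 7, 10, 6, 3, 8, 9, 5]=(0 2)(3 4 7)(5 10)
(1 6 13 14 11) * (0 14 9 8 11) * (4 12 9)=(0 14)(1 6 13 4 12 9 8 11)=[14, 6, 2, 3, 12, 5, 13, 7, 11, 8, 10, 1, 9, 4, 0]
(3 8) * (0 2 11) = (0 2 11)(3 8) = [2, 1, 11, 8, 4, 5, 6, 7, 3, 9, 10, 0]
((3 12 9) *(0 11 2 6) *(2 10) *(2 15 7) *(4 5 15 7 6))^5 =((0 11 10 7 2 4 5 15 6)(3 12 9))^5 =(0 4 11 5 10 15 7 6 2)(3 9 12)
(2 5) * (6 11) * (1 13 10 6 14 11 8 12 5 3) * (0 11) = (0 11 14)(1 13 10 6 8 12 5 2 3) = [11, 13, 3, 1, 4, 2, 8, 7, 12, 9, 6, 14, 5, 10, 0]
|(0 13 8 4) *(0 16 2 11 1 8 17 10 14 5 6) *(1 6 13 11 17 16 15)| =84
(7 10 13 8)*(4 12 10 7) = (4 12 10 13 8) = [0, 1, 2, 3, 12, 5, 6, 7, 4, 9, 13, 11, 10, 8]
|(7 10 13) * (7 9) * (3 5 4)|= 12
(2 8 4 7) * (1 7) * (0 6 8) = (0 6 8 4 1 7 2) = [6, 7, 0, 3, 1, 5, 8, 2, 4]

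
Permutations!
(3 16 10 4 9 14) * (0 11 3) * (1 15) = (0 11 3 16 10 4 9 14)(1 15) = [11, 15, 2, 16, 9, 5, 6, 7, 8, 14, 4, 3, 12, 13, 0, 1, 10]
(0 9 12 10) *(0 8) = (0 9 12 10 8) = [9, 1, 2, 3, 4, 5, 6, 7, 0, 12, 8, 11, 10]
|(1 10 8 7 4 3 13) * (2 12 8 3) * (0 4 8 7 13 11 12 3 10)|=10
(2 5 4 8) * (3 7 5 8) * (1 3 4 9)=(1 3 7 5 9)(2 8)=[0, 3, 8, 7, 4, 9, 6, 5, 2, 1]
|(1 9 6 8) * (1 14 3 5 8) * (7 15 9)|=20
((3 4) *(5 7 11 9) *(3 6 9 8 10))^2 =(3 6 5 11 10 4 9 7 8)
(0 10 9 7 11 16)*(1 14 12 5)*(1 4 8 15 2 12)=[10, 14, 12, 3, 8, 4, 6, 11, 15, 7, 9, 16, 5, 13, 1, 2, 0]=(0 10 9 7 11 16)(1 14)(2 12 5 4 8 15)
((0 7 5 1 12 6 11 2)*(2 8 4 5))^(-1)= ((0 7 2)(1 12 6 11 8 4 5))^(-1)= (0 2 7)(1 5 4 8 11 6 12)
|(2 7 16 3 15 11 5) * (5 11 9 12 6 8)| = |(2 7 16 3 15 9 12 6 8 5)| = 10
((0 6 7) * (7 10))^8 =(10)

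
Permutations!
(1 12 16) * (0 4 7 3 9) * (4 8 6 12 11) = [8, 11, 2, 9, 7, 5, 12, 3, 6, 0, 10, 4, 16, 13, 14, 15, 1] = (0 8 6 12 16 1 11 4 7 3 9)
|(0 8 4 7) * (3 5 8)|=|(0 3 5 8 4 7)|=6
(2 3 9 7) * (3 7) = (2 7)(3 9) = [0, 1, 7, 9, 4, 5, 6, 2, 8, 3]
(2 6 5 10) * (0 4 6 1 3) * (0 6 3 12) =[4, 12, 1, 6, 3, 10, 5, 7, 8, 9, 2, 11, 0] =(0 4 3 6 5 10 2 1 12)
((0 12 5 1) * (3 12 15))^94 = ((0 15 3 12 5 1))^94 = (0 5 3)(1 12 15)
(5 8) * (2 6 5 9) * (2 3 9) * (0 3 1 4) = (0 3 9 1 4)(2 6 5 8) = [3, 4, 6, 9, 0, 8, 5, 7, 2, 1]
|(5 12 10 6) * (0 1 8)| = |(0 1 8)(5 12 10 6)| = 12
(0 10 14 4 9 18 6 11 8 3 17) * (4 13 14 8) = (0 10 8 3 17)(4 9 18 6 11)(13 14) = [10, 1, 2, 17, 9, 5, 11, 7, 3, 18, 8, 4, 12, 14, 13, 15, 16, 0, 6]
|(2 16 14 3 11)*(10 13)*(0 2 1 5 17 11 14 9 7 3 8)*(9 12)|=36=|(0 2 16 12 9 7 3 14 8)(1 5 17 11)(10 13)|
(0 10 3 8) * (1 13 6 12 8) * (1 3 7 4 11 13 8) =[10, 8, 2, 3, 11, 5, 12, 4, 0, 9, 7, 13, 1, 6] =(0 10 7 4 11 13 6 12 1 8)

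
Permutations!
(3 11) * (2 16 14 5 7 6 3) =(2 16 14 5 7 6 3 11) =[0, 1, 16, 11, 4, 7, 3, 6, 8, 9, 10, 2, 12, 13, 5, 15, 14]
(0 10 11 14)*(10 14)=(0 14)(10 11)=[14, 1, 2, 3, 4, 5, 6, 7, 8, 9, 11, 10, 12, 13, 0]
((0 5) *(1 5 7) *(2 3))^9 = ((0 7 1 5)(2 3))^9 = (0 7 1 5)(2 3)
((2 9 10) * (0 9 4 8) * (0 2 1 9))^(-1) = ((1 9 10)(2 4 8))^(-1) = (1 10 9)(2 8 4)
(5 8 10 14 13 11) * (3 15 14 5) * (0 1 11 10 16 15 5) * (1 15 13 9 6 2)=(0 15 14 9 6 2 1 11 3 5 8 16 13 10)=[15, 11, 1, 5, 4, 8, 2, 7, 16, 6, 0, 3, 12, 10, 9, 14, 13]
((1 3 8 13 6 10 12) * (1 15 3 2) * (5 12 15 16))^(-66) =(16)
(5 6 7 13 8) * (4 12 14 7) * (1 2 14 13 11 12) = (1 2 14 7 11 12 13 8 5 6 4) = [0, 2, 14, 3, 1, 6, 4, 11, 5, 9, 10, 12, 13, 8, 7]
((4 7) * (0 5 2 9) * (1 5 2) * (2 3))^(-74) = (0 2)(3 9)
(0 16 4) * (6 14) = (0 16 4)(6 14) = [16, 1, 2, 3, 0, 5, 14, 7, 8, 9, 10, 11, 12, 13, 6, 15, 4]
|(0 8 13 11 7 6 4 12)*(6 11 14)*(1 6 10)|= |(0 8 13 14 10 1 6 4 12)(7 11)|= 18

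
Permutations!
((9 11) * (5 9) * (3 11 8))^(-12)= ((3 11 5 9 8))^(-12)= (3 9 11 8 5)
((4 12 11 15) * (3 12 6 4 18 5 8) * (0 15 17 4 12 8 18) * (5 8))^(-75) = ((0 15)(3 5 18 8)(4 6 12 11 17))^(-75) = (0 15)(3 5 18 8)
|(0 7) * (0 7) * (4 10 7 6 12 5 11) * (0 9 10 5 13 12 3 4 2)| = 10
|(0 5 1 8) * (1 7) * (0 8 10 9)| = 6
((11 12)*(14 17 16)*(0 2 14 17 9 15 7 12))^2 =((0 2 14 9 15 7 12 11)(16 17))^2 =(17)(0 14 15 12)(2 9 7 11)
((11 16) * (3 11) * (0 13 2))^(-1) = ((0 13 2)(3 11 16))^(-1) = (0 2 13)(3 16 11)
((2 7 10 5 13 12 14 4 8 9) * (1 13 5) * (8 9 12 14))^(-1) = ((1 13 14 4 9 2 7 10)(8 12))^(-1) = (1 10 7 2 9 4 14 13)(8 12)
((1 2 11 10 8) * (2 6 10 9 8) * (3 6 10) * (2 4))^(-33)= (1 4 11 8 10 2 9)(3 6)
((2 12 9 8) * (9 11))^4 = ((2 12 11 9 8))^4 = (2 8 9 11 12)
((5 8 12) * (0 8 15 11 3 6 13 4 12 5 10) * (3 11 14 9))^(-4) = (0 13 14)(3 5 12)(4 9 8)(6 15 10) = ((0 8 5 15 14 9 3 6 13 4 12 10))^(-4)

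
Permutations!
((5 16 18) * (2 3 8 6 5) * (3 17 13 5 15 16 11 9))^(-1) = ((2 17 13 5 11 9 3 8 6 15 16 18))^(-1) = (2 18 16 15 6 8 3 9 11 5 13 17)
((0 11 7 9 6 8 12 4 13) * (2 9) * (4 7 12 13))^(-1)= (0 13 8 6 9 2 7 12 11)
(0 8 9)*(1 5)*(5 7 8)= [5, 7, 2, 3, 4, 1, 6, 8, 9, 0]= (0 5 1 7 8 9)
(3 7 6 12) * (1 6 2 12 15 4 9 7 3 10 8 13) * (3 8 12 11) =[0, 6, 11, 8, 9, 5, 15, 2, 13, 7, 12, 3, 10, 1, 14, 4] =(1 6 15 4 9 7 2 11 3 8 13)(10 12)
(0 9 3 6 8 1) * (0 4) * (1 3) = (0 9 1 4)(3 6 8) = [9, 4, 2, 6, 0, 5, 8, 7, 3, 1]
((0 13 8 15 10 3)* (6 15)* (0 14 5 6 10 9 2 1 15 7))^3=((0 13 8 10 3 14 5 6 7)(1 15 9 2))^3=(0 10 5)(1 2 9 15)(3 6 13)(7 8 14)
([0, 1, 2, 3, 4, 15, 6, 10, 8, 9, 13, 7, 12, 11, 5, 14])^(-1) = [0, 1, 2, 3, 4, 14, 6, 11, 8, 9, 7, 13, 12, 10, 15, 5]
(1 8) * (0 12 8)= (0 12 8 1)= [12, 0, 2, 3, 4, 5, 6, 7, 1, 9, 10, 11, 8]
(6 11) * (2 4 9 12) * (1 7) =[0, 7, 4, 3, 9, 5, 11, 1, 8, 12, 10, 6, 2] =(1 7)(2 4 9 12)(6 11)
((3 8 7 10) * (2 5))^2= (3 7)(8 10)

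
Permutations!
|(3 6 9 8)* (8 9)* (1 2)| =|(9)(1 2)(3 6 8)| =6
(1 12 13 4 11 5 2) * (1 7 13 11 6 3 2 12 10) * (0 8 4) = (0 8 4 6 3 2 7 13)(1 10)(5 12 11) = [8, 10, 7, 2, 6, 12, 3, 13, 4, 9, 1, 5, 11, 0]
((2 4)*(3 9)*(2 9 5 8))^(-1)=(2 8 5 3 9 4)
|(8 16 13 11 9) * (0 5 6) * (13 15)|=|(0 5 6)(8 16 15 13 11 9)|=6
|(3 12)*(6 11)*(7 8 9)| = 6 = |(3 12)(6 11)(7 8 9)|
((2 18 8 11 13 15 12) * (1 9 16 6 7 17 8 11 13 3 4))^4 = (1 7 15 11 9 17 12 3 16 8 2 4 6 13 18)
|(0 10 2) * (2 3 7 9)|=|(0 10 3 7 9 2)|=6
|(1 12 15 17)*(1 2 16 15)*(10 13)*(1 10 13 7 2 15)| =6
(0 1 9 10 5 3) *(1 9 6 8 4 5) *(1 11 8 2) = (0 9 10 11 8 4 5 3)(1 6 2) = [9, 6, 1, 0, 5, 3, 2, 7, 4, 10, 11, 8]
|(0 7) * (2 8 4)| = 6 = |(0 7)(2 8 4)|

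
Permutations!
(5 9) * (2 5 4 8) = (2 5 9 4 8) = [0, 1, 5, 3, 8, 9, 6, 7, 2, 4]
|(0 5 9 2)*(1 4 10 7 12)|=20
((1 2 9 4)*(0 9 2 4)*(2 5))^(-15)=(0 9)(1 4)(2 5)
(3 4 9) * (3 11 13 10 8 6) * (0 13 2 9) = (0 13 10 8 6 3 4)(2 9 11) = [13, 1, 9, 4, 0, 5, 3, 7, 6, 11, 8, 2, 12, 10]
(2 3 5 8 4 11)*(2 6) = (2 3 5 8 4 11 6) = [0, 1, 3, 5, 11, 8, 2, 7, 4, 9, 10, 6]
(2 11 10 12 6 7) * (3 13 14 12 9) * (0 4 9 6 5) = (0 4 9 3 13 14 12 5)(2 11 10 6 7) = [4, 1, 11, 13, 9, 0, 7, 2, 8, 3, 6, 10, 5, 14, 12]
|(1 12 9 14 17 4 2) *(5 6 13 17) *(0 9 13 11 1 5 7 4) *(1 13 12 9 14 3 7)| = 13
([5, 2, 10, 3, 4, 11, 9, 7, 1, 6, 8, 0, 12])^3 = (12)(1 8 10 2)(6 9)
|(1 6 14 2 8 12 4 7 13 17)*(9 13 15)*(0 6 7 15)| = |(0 6 14 2 8 12 4 15 9 13 17 1 7)| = 13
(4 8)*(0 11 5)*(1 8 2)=(0 11 5)(1 8 4 2)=[11, 8, 1, 3, 2, 0, 6, 7, 4, 9, 10, 5]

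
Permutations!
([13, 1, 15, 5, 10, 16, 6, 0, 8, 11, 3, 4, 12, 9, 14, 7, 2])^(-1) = [7, 1, 16, 10, 11, 3, 6, 15, 8, 13, 4, 9, 12, 0, 14, 2, 5]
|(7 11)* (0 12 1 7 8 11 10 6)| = |(0 12 1 7 10 6)(8 11)| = 6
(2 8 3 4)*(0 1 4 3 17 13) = (0 1 4 2 8 17 13) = [1, 4, 8, 3, 2, 5, 6, 7, 17, 9, 10, 11, 12, 0, 14, 15, 16, 13]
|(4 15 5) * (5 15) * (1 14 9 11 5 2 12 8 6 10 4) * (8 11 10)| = 18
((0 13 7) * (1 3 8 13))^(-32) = ((0 1 3 8 13 7))^(-32) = (0 13 3)(1 7 8)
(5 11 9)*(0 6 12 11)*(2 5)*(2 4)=(0 6 12 11 9 4 2 5)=[6, 1, 5, 3, 2, 0, 12, 7, 8, 4, 10, 9, 11]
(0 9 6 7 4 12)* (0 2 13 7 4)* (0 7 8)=(0 9 6 4 12 2 13 8)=[9, 1, 13, 3, 12, 5, 4, 7, 0, 6, 10, 11, 2, 8]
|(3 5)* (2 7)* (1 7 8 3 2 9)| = |(1 7 9)(2 8 3 5)| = 12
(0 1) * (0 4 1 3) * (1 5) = (0 3)(1 4 5) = [3, 4, 2, 0, 5, 1]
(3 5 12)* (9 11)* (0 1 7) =(0 1 7)(3 5 12)(9 11) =[1, 7, 2, 5, 4, 12, 6, 0, 8, 11, 10, 9, 3]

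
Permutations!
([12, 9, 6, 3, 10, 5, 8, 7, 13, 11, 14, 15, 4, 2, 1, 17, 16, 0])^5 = (0 1)(2 6 8 13)(4 11)(9 12)(10 15)(14 17)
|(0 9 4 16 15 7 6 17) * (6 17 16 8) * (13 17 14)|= |(0 9 4 8 6 16 15 7 14 13 17)|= 11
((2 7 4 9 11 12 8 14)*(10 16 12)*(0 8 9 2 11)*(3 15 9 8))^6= ((0 3 15 9)(2 7 4)(8 14 11 10 16 12))^6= (16)(0 15)(3 9)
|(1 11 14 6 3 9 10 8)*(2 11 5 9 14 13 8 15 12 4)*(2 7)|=|(1 5 9 10 15 12 4 7 2 11 13 8)(3 14 6)|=12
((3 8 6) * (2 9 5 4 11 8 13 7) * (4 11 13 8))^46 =(2 4 9 13 5 7 11)(3 8 6)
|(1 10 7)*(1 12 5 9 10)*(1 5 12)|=|(12)(1 5 9 10 7)|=5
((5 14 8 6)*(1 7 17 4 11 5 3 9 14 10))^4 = (1 11 7 5 17 10 4)(3 6 8 14 9)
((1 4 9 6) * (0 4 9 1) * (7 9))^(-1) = (0 6 9 7 1 4)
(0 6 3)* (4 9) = (0 6 3)(4 9) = [6, 1, 2, 0, 9, 5, 3, 7, 8, 4]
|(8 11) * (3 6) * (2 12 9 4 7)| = |(2 12 9 4 7)(3 6)(8 11)| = 10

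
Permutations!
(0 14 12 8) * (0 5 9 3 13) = [14, 1, 2, 13, 4, 9, 6, 7, 5, 3, 10, 11, 8, 0, 12] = (0 14 12 8 5 9 3 13)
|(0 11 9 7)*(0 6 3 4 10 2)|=9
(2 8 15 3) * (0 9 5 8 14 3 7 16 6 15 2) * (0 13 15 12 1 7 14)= (0 9 5 8 2)(1 7 16 6 12)(3 13 15 14)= [9, 7, 0, 13, 4, 8, 12, 16, 2, 5, 10, 11, 1, 15, 3, 14, 6]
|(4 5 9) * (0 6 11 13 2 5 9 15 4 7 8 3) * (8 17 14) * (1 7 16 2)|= 30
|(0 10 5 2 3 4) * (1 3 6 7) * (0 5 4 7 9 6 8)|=6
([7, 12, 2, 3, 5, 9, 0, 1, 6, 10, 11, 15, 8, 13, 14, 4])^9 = (0 12)(1 6)(4 10)(5 11)(7 8)(9 15)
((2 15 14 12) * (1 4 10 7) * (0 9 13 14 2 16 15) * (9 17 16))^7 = (0 16 2 17 15)(1 7 10 4)(9 12 14 13)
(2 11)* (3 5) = (2 11)(3 5) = [0, 1, 11, 5, 4, 3, 6, 7, 8, 9, 10, 2]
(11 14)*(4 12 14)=(4 12 14 11)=[0, 1, 2, 3, 12, 5, 6, 7, 8, 9, 10, 4, 14, 13, 11]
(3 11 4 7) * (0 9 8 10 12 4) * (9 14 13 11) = (0 14 13 11)(3 9 8 10 12 4 7) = [14, 1, 2, 9, 7, 5, 6, 3, 10, 8, 12, 0, 4, 11, 13]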